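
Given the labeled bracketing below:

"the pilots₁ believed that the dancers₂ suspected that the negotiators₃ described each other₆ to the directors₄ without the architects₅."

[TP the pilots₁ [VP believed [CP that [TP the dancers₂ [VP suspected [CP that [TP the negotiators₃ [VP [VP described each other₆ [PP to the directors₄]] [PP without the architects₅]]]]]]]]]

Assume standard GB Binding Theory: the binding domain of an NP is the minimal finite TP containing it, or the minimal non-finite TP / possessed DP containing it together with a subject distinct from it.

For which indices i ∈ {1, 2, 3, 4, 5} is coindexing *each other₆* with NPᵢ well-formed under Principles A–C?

{3}

*each other* is an anaphor, so Principle A applies: it must be bound in its binding domain.
Binding domain of *each other₆*: the embedded TP, whose subject is the negotiators₃.
*the pilots₁* c-commands the anaphor but is outside its binding domain → cannot satisfy Principle A.
*the dancers₂* c-commands the anaphor but is outside its binding domain → cannot satisfy Principle A.
*the negotiators₃* c-commands the anaphor within its binding domain → licit binder.
*the directors₄* does not c-command the anaphor → cannot bind it.
*the architects₅* does not c-command the anaphor → cannot bind it.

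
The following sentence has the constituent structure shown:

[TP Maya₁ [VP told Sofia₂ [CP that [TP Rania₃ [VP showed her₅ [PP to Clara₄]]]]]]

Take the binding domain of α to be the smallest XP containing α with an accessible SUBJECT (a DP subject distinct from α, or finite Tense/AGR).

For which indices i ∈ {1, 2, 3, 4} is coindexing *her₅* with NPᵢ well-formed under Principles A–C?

*her* is a pronoun, so Principle B applies: it must be free in its binding domain.
Binding domain of *her₅*: the embedded TP, whose subject is Rania₃.
*Maya₁* c-commands the pronoun but from outside its binding domain, and is not c-commanded by it → coindexation permitted.
*Sofia₂* c-commands the pronoun but from outside its binding domain, and is not c-commanded by it → coindexation permitted.
*Rania₃* c-commands the pronoun within its binding domain → coindexation would violate Principle B.
*Clara₄*: the pronoun c-commands this R-expression → coindexation would violate Principle C on *Clara₄*.

{1, 2}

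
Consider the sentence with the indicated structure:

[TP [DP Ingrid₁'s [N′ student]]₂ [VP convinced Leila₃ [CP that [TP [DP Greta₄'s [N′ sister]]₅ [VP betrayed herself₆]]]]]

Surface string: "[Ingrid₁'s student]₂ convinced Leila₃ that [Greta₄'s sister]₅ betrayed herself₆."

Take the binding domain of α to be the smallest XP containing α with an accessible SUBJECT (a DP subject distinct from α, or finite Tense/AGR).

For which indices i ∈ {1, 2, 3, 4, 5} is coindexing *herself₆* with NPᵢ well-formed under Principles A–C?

*herself* is an anaphor, so Principle A applies: it must be bound in its binding domain.
Binding domain of *herself₆*: the embedded TP, whose subject is [Greta₄'s sister]₅.
*Ingrid₁* does not c-command the anaphor → cannot bind it.
*[Ingrid₁'s student]₂* c-commands the anaphor but is outside its binding domain → cannot satisfy Principle A.
*Leila₃* c-commands the anaphor but is outside its binding domain → cannot satisfy Principle A.
*Greta₄* does not c-command the anaphor → cannot bind it.
*[Greta₄'s sister]₅* c-commands the anaphor within its binding domain → licit binder.

{5}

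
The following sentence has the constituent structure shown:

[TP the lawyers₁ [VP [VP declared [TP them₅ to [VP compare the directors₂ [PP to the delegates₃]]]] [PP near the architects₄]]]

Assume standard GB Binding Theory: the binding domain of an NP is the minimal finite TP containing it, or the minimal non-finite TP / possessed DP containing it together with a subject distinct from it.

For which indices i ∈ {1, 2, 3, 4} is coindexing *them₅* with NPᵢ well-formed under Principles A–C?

*them* is a pronoun, so Principle B applies: it must be free in its binding domain.
Binding domain of *them₅*: the matrix TP, whose subject is the lawyers₁.
*the lawyers₁* c-commands the pronoun within its binding domain → coindexation would violate Principle B.
*the directors₂*: the pronoun c-commands this R-expression → coindexation would violate Principle C on *the directors₂*.
*the delegates₃*: the pronoun c-commands this R-expression → coindexation would violate Principle C on *the delegates₃*.
*the architects₄* and the pronoun do not c-command one another → neither Principle B nor Principle C is at stake; coindexation permitted.

{4}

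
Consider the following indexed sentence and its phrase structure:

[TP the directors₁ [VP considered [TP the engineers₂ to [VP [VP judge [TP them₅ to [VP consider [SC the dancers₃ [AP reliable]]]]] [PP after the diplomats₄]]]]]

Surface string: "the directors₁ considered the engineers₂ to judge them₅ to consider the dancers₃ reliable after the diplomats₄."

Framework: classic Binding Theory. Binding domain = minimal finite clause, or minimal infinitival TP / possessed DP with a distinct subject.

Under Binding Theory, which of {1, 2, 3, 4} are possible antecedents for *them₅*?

*them* is a pronoun, so Principle B applies: it must be free in its binding domain.
Binding domain of *them₅*: the embedded TP, whose subject is the engineers₂.
*the directors₁* c-commands the pronoun but from outside its binding domain, and is not c-commanded by it → coindexation permitted.
*the engineers₂* c-commands the pronoun within its binding domain → coindexation would violate Principle B.
*the dancers₃*: the pronoun c-commands this R-expression → coindexation would violate Principle C on *the dancers₃*.
*the diplomats₄* and the pronoun do not c-command one another → neither Principle B nor Principle C is at stake; coindexation permitted.

{1, 4}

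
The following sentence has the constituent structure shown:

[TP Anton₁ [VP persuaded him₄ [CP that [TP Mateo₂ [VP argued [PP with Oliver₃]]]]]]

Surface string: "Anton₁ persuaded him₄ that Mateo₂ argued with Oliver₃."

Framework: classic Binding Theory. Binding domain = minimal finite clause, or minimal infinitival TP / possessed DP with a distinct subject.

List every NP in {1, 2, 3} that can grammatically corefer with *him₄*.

none

*him* is a pronoun, so Principle B applies: it must be free in its binding domain.
Binding domain of *him₄*: the matrix TP, whose subject is Anton₁.
*Anton₁* c-commands the pronoun within its binding domain → coindexation would violate Principle B.
*Mateo₂*: the pronoun c-commands this R-expression → coindexation would violate Principle C on *Mateo₂*.
*Oliver₃*: the pronoun c-commands this R-expression → coindexation would violate Principle C on *Oliver₃*.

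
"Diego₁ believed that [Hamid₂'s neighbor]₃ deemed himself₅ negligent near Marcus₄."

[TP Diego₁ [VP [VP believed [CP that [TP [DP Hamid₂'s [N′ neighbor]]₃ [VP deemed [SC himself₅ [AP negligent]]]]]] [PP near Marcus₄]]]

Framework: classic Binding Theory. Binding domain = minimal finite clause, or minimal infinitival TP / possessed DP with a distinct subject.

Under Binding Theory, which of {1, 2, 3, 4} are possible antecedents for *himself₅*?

*himself* is an anaphor, so Principle A applies: it must be bound in its binding domain.
Binding domain of *himself₅*: the embedded TP, whose subject is [Hamid₂'s neighbor]₃.
*Diego₁* c-commands the anaphor but is outside its binding domain → cannot satisfy Principle A.
*Hamid₂* does not c-command the anaphor → cannot bind it.
*[Hamid₂'s neighbor]₃* c-commands the anaphor within its binding domain → licit binder.
*Marcus₄* does not c-command the anaphor → cannot bind it.

{3}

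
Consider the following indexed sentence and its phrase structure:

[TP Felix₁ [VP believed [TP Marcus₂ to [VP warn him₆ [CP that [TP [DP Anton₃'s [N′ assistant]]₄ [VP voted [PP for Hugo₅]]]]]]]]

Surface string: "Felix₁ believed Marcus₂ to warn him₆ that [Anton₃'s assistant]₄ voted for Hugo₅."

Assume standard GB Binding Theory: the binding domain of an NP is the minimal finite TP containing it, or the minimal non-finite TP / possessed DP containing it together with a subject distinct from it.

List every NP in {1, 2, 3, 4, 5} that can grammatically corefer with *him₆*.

{1}

*him* is a pronoun, so Principle B applies: it must be free in its binding domain.
Binding domain of *him₆*: the embedded TP, whose subject is Marcus₂.
*Felix₁* c-commands the pronoun but from outside its binding domain, and is not c-commanded by it → coindexation permitted.
*Marcus₂* c-commands the pronoun within its binding domain → coindexation would violate Principle B.
*Anton₃*: the pronoun c-commands this R-expression → coindexation would violate Principle C on *Anton₃*.
*[Anton₃'s assistant]₄*: the pronoun c-commands this R-expression → coindexation would violate Principle C on *[Anton₃'s assistant]₄*.
*Hugo₅*: the pronoun c-commands this R-expression → coindexation would violate Principle C on *Hugo₅*.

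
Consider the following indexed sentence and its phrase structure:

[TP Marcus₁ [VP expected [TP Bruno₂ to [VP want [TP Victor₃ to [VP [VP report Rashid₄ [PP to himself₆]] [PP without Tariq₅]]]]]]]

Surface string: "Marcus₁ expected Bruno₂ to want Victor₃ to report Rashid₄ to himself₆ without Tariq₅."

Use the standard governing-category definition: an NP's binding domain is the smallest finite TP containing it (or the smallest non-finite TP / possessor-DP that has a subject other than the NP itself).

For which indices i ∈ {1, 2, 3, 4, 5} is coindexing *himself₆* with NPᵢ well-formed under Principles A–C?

{3, 4}

*himself* is an anaphor, so Principle A applies: it must be bound in its binding domain.
Binding domain of *himself₆*: the embedded TP, whose subject is Victor₃.
*Marcus₁* c-commands the anaphor but is outside its binding domain → cannot satisfy Principle A.
*Bruno₂* c-commands the anaphor but is outside its binding domain → cannot satisfy Principle A.
*Victor₃* c-commands the anaphor within its binding domain → licit binder.
*Rashid₄* c-commands the anaphor within its binding domain → licit binder.
*Tariq₅* does not c-command the anaphor → cannot bind it.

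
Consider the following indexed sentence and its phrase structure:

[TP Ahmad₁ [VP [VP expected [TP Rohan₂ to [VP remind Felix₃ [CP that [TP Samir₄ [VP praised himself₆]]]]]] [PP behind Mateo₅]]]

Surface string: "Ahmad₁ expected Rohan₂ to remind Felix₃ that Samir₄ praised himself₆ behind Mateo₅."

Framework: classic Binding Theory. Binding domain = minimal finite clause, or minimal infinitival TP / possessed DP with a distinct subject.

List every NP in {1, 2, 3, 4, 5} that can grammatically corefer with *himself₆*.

{4}

*himself* is an anaphor, so Principle A applies: it must be bound in its binding domain.
Binding domain of *himself₆*: the embedded TP, whose subject is Samir₄.
*Ahmad₁* c-commands the anaphor but is outside its binding domain → cannot satisfy Principle A.
*Rohan₂* c-commands the anaphor but is outside its binding domain → cannot satisfy Principle A.
*Felix₃* c-commands the anaphor but is outside its binding domain → cannot satisfy Principle A.
*Samir₄* c-commands the anaphor within its binding domain → licit binder.
*Mateo₅* does not c-command the anaphor → cannot bind it.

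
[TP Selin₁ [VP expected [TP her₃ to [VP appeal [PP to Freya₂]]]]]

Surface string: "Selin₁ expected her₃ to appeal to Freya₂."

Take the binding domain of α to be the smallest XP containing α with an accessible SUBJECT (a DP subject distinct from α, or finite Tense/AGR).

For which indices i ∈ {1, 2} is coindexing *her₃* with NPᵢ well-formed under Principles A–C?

*her* is a pronoun, so Principle B applies: it must be free in its binding domain.
Binding domain of *her₃*: the matrix TP, whose subject is Selin₁.
*Selin₁* c-commands the pronoun within its binding domain → coindexation would violate Principle B.
*Freya₂*: the pronoun c-commands this R-expression → coindexation would violate Principle C on *Freya₂*.

none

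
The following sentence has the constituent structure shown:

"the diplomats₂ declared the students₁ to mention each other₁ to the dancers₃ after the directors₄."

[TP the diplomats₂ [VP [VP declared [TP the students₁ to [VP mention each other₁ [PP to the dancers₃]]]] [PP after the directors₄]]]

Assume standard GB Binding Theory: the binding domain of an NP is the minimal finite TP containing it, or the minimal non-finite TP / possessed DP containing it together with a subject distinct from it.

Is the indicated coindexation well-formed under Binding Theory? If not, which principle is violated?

The two coindexed NPs are *the students₁* and *each other₁*.
*each other₁* is an anaphor; its binding domain is the embedded TP, whose subject is the students₁. *the students₁* c-commands it within that domain and shares its index, so Principle A is satisfied.
*the students₁* is an R-expression; *each other₁* does not c-command it, and no other NP shares its index, so Principle C is satisfied.
All principles are respected.

grammatical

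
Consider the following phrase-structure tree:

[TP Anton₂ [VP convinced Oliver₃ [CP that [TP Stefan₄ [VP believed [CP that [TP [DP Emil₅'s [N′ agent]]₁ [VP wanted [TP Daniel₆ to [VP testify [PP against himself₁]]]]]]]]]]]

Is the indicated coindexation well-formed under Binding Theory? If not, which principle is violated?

The two coindexed NPs are *[Emil₅'s agent]₁* and *himself₁*.
*himself₁* is an anaphor. Principle A requires it to be bound within its binding domain — the embedded TP, whose subject is Daniel₆.
Within that domain it is c-commanded by *Daniel₆*, which does not share its index.
*[Emil₅'s agent]₁* does c-command the anaphor, but from outside its binding domain.
The anaphor is unbound in its domain → Principle A violation.

Principle A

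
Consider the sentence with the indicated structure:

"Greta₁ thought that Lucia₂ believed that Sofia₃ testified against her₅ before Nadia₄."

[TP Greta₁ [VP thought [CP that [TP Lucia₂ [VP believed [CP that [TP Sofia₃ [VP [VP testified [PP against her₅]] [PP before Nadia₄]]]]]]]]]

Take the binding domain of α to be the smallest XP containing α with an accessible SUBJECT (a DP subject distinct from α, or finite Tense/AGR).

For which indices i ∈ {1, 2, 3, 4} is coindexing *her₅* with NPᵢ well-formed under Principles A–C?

{1, 2, 4}

*her* is a pronoun, so Principle B applies: it must be free in its binding domain.
Binding domain of *her₅*: the embedded TP, whose subject is Sofia₃.
*Greta₁* c-commands the pronoun but from outside its binding domain, and is not c-commanded by it → coindexation permitted.
*Lucia₂* c-commands the pronoun but from outside its binding domain, and is not c-commanded by it → coindexation permitted.
*Sofia₃* c-commands the pronoun within its binding domain → coindexation would violate Principle B.
*Nadia₄* and the pronoun do not c-command one another → neither Principle B nor Principle C is at stake; coindexation permitted.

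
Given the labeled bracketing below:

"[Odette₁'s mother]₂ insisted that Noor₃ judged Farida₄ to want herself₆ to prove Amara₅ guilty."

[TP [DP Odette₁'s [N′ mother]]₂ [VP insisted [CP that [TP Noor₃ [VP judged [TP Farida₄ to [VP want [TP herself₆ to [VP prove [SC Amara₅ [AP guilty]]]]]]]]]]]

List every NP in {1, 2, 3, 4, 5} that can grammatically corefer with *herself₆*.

*herself* is an anaphor, so Principle A applies: it must be bound in its binding domain.
Binding domain of *herself₆*: the embedded TP, whose subject is Farida₄.
*Odette₁* does not c-command the anaphor → cannot bind it.
*[Odette₁'s mother]₂* c-commands the anaphor but is outside its binding domain → cannot satisfy Principle A.
*Noor₃* c-commands the anaphor but is outside its binding domain → cannot satisfy Principle A.
*Farida₄* c-commands the anaphor within its binding domain → licit binder.
*Amara₅* does not c-command the anaphor → cannot bind it.

{4}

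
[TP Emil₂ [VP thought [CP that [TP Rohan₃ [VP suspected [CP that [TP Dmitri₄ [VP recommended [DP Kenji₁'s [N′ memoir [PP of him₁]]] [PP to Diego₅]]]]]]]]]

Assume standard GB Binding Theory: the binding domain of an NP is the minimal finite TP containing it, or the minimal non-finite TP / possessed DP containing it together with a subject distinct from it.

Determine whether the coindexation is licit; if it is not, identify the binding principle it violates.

Principle B

The two coindexed NPs are *Kenji₁* and *him₁*.
*him₁* is a pronoun. Its binding domain is the possessed DP, whose subject is Kenji₁.
*Kenji₁* c-commands it within that domain and carries the same index.
The pronoun is locally bound → Principle B violation.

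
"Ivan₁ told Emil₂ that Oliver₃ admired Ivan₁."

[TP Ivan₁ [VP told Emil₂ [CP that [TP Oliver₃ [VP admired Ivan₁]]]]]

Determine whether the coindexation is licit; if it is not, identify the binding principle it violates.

Principle C

The two coindexed NPs are *Ivan₁* (the higher occurrence) and *Ivan₁* (the lower occurrence).
*Ivan₁* (the lower occurrence) is an R-expression. Principle C requires it to be free everywhere.
*Ivan₁* (the higher occurrence) c-commands it and carries the same index.
The R-expression is bound → Principle C violation.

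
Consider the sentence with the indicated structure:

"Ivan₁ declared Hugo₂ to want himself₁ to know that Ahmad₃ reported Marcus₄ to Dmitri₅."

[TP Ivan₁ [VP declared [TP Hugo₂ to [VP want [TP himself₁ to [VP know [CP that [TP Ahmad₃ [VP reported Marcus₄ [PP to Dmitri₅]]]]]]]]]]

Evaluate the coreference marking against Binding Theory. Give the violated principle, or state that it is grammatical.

The two coindexed NPs are *Ivan₁* and *himself₁*.
*himself₁* is an anaphor. Principle A requires it to be bound within its binding domain — the embedded TP, whose subject is Hugo₂.
Within that domain it is c-commanded by *Hugo₂*, which does not share its index.
*Ivan₁* does c-command the anaphor, but from outside its binding domain.
The anaphor is unbound in its domain → Principle A violation.

Principle A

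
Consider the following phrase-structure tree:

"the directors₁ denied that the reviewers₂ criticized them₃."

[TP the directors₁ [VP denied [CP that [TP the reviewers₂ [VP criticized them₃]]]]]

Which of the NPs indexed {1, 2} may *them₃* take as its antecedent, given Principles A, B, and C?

{1}

*them* is a pronoun, so Principle B applies: it must be free in its binding domain.
Binding domain of *them₃*: the embedded TP, whose subject is the reviewers₂.
*the directors₁* c-commands the pronoun but from outside its binding domain, and is not c-commanded by it → coindexation permitted.
*the reviewers₂* c-commands the pronoun within its binding domain → coindexation would violate Principle B.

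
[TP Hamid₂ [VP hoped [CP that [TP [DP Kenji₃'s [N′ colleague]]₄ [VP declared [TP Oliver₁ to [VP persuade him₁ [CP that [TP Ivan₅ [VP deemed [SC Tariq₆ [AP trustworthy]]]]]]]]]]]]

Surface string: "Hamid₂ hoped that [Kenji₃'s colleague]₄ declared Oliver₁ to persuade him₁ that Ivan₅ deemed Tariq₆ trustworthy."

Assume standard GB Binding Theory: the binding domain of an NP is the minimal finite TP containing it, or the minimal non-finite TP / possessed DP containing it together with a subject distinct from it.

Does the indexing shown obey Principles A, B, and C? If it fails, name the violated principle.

The two coindexed NPs are *Oliver₁* and *him₁*.
*him₁* is a pronoun. Its binding domain is the embedded TP, whose subject is Oliver₁.
*Oliver₁* c-commands it within that domain and carries the same index.
The pronoun is locally bound → Principle B violation.

Principle B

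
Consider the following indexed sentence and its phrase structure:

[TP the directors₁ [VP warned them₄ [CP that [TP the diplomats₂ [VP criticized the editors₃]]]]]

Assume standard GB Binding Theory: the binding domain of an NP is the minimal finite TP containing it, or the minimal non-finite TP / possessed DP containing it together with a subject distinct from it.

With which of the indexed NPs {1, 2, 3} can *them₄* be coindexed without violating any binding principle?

*them* is a pronoun, so Principle B applies: it must be free in its binding domain.
Binding domain of *them₄*: the matrix TP, whose subject is the directors₁.
*the directors₁* c-commands the pronoun within its binding domain → coindexation would violate Principle B.
*the diplomats₂*: the pronoun c-commands this R-expression → coindexation would violate Principle C on *the diplomats₂*.
*the editors₃*: the pronoun c-commands this R-expression → coindexation would violate Principle C on *the editors₃*.

none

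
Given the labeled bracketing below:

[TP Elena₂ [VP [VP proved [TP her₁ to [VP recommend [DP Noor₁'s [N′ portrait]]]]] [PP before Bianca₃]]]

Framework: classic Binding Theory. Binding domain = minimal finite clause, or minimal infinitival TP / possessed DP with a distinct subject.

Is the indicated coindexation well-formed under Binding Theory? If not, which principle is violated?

Principle C

The two coindexed NPs are *her₁* and *Noor₁*.
*Noor₁* is an R-expression. Principle C requires it to be free everywhere.
*her₁* c-commands it and carries the same index.
The R-expression is bound → Principle C violation.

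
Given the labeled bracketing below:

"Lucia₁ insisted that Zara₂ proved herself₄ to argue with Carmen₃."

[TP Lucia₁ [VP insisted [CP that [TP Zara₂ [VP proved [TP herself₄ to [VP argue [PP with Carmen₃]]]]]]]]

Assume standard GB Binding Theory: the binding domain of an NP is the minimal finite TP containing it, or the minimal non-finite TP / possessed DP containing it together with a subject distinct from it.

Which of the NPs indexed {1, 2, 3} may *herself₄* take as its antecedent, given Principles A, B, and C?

{2}

*herself* is an anaphor, so Principle A applies: it must be bound in its binding domain.
Binding domain of *herself₄*: the embedded TP, whose subject is Zara₂.
*Lucia₁* c-commands the anaphor but is outside its binding domain → cannot satisfy Principle A.
*Zara₂* c-commands the anaphor within its binding domain → licit binder.
*Carmen₃* does not c-command the anaphor → cannot bind it.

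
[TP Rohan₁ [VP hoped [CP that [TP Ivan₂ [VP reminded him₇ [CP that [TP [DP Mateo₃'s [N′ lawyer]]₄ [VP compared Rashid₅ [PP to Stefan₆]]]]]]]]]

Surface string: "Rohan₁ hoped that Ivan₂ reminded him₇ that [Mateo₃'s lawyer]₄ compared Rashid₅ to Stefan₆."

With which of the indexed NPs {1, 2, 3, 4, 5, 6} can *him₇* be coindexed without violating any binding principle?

*him* is a pronoun, so Principle B applies: it must be free in its binding domain.
Binding domain of *him₇*: the embedded TP, whose subject is Ivan₂.
*Rohan₁* c-commands the pronoun but from outside its binding domain, and is not c-commanded by it → coindexation permitted.
*Ivan₂* c-commands the pronoun within its binding domain → coindexation would violate Principle B.
*Mateo₃*: the pronoun c-commands this R-expression → coindexation would violate Principle C on *Mateo₃*.
*[Mateo₃'s lawyer]₄*: the pronoun c-commands this R-expression → coindexation would violate Principle C on *[Mateo₃'s lawyer]₄*.
*Rashid₅*: the pronoun c-commands this R-expression → coindexation would violate Principle C on *Rashid₅*.
*Stefan₆*: the pronoun c-commands this R-expression → coindexation would violate Principle C on *Stefan₆*.

{1}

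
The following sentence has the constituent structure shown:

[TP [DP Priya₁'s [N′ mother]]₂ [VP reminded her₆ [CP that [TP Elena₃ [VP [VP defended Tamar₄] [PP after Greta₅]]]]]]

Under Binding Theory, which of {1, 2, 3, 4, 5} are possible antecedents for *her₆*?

*her* is a pronoun, so Principle B applies: it must be free in its binding domain.
Binding domain of *her₆*: the matrix TP, whose subject is [Priya₁'s mother]₂.
*Priya₁* and the pronoun do not c-command one another → neither Principle B nor Principle C is at stake; coindexation permitted.
*[Priya₁'s mother]₂* c-commands the pronoun within its binding domain → coindexation would violate Principle B.
*Elena₃*: the pronoun c-commands this R-expression → coindexation would violate Principle C on *Elena₃*.
*Tamar₄*: the pronoun c-commands this R-expression → coindexation would violate Principle C on *Tamar₄*.
*Greta₅*: the pronoun c-commands this R-expression → coindexation would violate Principle C on *Greta₅*.

{1}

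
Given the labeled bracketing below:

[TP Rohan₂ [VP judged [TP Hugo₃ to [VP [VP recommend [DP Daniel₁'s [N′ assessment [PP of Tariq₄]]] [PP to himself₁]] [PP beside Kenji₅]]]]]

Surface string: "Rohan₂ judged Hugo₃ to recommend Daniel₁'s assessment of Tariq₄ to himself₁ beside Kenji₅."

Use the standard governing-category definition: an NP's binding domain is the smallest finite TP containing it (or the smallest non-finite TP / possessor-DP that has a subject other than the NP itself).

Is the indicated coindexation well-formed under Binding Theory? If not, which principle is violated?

Principle A

The two coindexed NPs are *Daniel₁* and *himself₁*.
*himself₁* is an anaphor. Principle A requires it to be bound within its binding domain — the embedded TP, whose subject is Hugo₃.
Within that domain it is c-commanded by *Hugo₃*, which does not share its index.
*Daniel₁* does not c-command the anaphor at all.
The anaphor is unbound in its domain → Principle A violation.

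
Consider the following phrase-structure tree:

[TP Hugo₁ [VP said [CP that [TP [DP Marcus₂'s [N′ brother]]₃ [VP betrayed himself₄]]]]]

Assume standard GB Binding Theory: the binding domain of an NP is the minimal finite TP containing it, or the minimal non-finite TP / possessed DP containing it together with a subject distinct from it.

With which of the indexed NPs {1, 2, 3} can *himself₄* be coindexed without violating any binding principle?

{3}

*himself* is an anaphor, so Principle A applies: it must be bound in its binding domain.
Binding domain of *himself₄*: the embedded TP, whose subject is [Marcus₂'s brother]₃.
*Hugo₁* c-commands the anaphor but is outside its binding domain → cannot satisfy Principle A.
*Marcus₂* does not c-command the anaphor → cannot bind it.
*[Marcus₂'s brother]₃* c-commands the anaphor within its binding domain → licit binder.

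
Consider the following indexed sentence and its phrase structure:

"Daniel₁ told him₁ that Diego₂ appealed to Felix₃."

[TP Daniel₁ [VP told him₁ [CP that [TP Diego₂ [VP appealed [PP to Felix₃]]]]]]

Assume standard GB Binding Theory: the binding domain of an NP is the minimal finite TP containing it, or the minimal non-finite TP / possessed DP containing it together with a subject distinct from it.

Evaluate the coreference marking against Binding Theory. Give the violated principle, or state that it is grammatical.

Principle B

The two coindexed NPs are *Daniel₁* and *him₁*.
*him₁* is a pronoun. Its binding domain is the matrix TP, whose subject is Daniel₁.
*Daniel₁* c-commands it within that domain and carries the same index.
The pronoun is locally bound → Principle B violation.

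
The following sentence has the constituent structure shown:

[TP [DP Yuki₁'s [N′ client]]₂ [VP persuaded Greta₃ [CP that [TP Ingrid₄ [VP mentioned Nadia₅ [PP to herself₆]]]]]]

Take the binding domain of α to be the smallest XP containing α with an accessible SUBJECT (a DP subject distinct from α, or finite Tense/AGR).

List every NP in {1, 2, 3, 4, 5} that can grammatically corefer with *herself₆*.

{4, 5}

*herself* is an anaphor, so Principle A applies: it must be bound in its binding domain.
Binding domain of *herself₆*: the embedded TP, whose subject is Ingrid₄.
*Yuki₁* does not c-command the anaphor → cannot bind it.
*[Yuki₁'s client]₂* c-commands the anaphor but is outside its binding domain → cannot satisfy Principle A.
*Greta₃* c-commands the anaphor but is outside its binding domain → cannot satisfy Principle A.
*Ingrid₄* c-commands the anaphor within its binding domain → licit binder.
*Nadia₅* c-commands the anaphor within its binding domain → licit binder.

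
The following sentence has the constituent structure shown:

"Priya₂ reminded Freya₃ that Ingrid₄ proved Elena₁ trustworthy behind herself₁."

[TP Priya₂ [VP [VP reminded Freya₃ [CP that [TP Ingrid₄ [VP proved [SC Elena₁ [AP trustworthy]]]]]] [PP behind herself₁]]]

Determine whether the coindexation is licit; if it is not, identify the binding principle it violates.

Principle A

The two coindexed NPs are *Elena₁* and *herself₁*.
*herself₁* is an anaphor. Principle A requires it to be bound within its binding domain — the matrix TP, whose subject is Priya₂.
Within that domain it is c-commanded by *Priya₂*, which does not share its index.
*Elena₁* does not c-command the anaphor at all.
The anaphor is unbound in its domain → Principle A violation.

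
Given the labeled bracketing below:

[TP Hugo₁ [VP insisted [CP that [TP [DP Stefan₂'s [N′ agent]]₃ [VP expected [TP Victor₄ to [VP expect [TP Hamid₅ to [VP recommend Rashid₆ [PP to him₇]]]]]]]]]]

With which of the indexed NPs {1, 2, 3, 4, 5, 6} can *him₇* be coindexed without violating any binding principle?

*him* is a pronoun, so Principle B applies: it must be free in its binding domain.
Binding domain of *him₇*: the embedded TP, whose subject is Hamid₅.
*Hugo₁* c-commands the pronoun but from outside its binding domain, and is not c-commanded by it → coindexation permitted.
*Stefan₂* and the pronoun do not c-command one another → neither Principle B nor Principle C is at stake; coindexation permitted.
*[Stefan₂'s agent]₃* c-commands the pronoun but from outside its binding domain, and is not c-commanded by it → coindexation permitted.
*Victor₄* c-commands the pronoun but from outside its binding domain, and is not c-commanded by it → coindexation permitted.
*Hamid₅* c-commands the pronoun within its binding domain → coindexation would violate Principle B.
*Rashid₆* c-commands the pronoun within its binding domain → coindexation would violate Principle B.

{1, 2, 3, 4}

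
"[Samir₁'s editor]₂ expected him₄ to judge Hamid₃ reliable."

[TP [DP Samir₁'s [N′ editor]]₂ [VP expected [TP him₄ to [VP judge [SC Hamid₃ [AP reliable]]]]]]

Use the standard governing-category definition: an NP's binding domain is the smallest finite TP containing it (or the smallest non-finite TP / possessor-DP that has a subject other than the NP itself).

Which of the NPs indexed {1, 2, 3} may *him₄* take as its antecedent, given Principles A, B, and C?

*him* is a pronoun, so Principle B applies: it must be free in its binding domain.
Binding domain of *him₄*: the matrix TP, whose subject is [Samir₁'s editor]₂.
*Samir₁* and the pronoun do not c-command one another → neither Principle B nor Principle C is at stake; coindexation permitted.
*[Samir₁'s editor]₂* c-commands the pronoun within its binding domain → coindexation would violate Principle B.
*Hamid₃*: the pronoun c-commands this R-expression → coindexation would violate Principle C on *Hamid₃*.

{1}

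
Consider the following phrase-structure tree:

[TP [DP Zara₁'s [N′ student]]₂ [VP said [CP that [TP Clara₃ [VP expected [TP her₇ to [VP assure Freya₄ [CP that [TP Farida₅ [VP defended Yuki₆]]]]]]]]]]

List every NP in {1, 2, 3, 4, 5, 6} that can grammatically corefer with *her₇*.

{1, 2}

*her* is a pronoun, so Principle B applies: it must be free in its binding domain.
Binding domain of *her₇*: the embedded TP, whose subject is Clara₃.
*Zara₁* and the pronoun do not c-command one another → neither Principle B nor Principle C is at stake; coindexation permitted.
*[Zara₁'s student]₂* c-commands the pronoun but from outside its binding domain, and is not c-commanded by it → coindexation permitted.
*Clara₃* c-commands the pronoun within its binding domain → coindexation would violate Principle B.
*Freya₄*: the pronoun c-commands this R-expression → coindexation would violate Principle C on *Freya₄*.
*Farida₅*: the pronoun c-commands this R-expression → coindexation would violate Principle C on *Farida₅*.
*Yuki₆*: the pronoun c-commands this R-expression → coindexation would violate Principle C on *Yuki₆*.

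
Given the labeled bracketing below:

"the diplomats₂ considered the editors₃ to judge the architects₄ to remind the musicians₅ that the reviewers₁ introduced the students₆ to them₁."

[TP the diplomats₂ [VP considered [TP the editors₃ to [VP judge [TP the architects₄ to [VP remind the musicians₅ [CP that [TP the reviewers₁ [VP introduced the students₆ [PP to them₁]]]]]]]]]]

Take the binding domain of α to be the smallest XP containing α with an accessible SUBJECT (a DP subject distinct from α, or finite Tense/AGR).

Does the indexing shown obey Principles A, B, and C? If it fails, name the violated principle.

Principle B

The two coindexed NPs are *the reviewers₁* and *them₁*.
*them₁* is a pronoun. Its binding domain is the embedded TP, whose subject is the reviewers₁.
*the reviewers₁* c-commands it within that domain and carries the same index.
The pronoun is locally bound → Principle B violation.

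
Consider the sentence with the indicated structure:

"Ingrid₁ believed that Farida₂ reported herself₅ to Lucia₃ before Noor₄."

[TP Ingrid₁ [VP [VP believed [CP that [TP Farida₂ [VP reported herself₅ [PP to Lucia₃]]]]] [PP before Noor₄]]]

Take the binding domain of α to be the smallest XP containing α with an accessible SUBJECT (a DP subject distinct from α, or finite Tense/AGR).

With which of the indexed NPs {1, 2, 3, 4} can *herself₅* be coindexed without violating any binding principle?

*herself* is an anaphor, so Principle A applies: it must be bound in its binding domain.
Binding domain of *herself₅*: the embedded TP, whose subject is Farida₂.
*Ingrid₁* c-commands the anaphor but is outside its binding domain → cannot satisfy Principle A.
*Farida₂* c-commands the anaphor within its binding domain → licit binder.
*Lucia₃* does not c-command the anaphor → cannot bind it.
*Noor₄* does not c-command the anaphor → cannot bind it.

{2}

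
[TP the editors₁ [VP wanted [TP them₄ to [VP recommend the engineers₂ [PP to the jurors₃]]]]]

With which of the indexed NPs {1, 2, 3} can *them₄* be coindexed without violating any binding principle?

none

*them* is a pronoun, so Principle B applies: it must be free in its binding domain.
Binding domain of *them₄*: the matrix TP, whose subject is the editors₁.
*the editors₁* c-commands the pronoun within its binding domain → coindexation would violate Principle B.
*the engineers₂*: the pronoun c-commands this R-expression → coindexation would violate Principle C on *the engineers₂*.
*the jurors₃*: the pronoun c-commands this R-expression → coindexation would violate Principle C on *the jurors₃*.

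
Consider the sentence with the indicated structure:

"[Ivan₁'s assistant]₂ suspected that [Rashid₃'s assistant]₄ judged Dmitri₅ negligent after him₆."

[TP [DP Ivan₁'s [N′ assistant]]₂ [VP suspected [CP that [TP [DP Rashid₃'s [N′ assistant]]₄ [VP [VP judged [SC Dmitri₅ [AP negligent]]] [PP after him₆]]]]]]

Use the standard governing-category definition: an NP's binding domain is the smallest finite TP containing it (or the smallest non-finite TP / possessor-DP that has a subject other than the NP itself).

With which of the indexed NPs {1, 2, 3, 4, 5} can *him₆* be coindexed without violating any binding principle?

*him* is a pronoun, so Principle B applies: it must be free in its binding domain.
Binding domain of *him₆*: the embedded TP, whose subject is [Rashid₃'s assistant]₄.
*Ivan₁* and the pronoun do not c-command one another → neither Principle B nor Principle C is at stake; coindexation permitted.
*[Ivan₁'s assistant]₂* c-commands the pronoun but from outside its binding domain, and is not c-commanded by it → coindexation permitted.
*Rashid₃* and the pronoun do not c-command one another → neither Principle B nor Principle C is at stake; coindexation permitted.
*[Rashid₃'s assistant]₄* c-commands the pronoun within its binding domain → coindexation would violate Principle B.
*Dmitri₅* and the pronoun do not c-command one another → neither Principle B nor Principle C is at stake; coindexation permitted.

{1, 2, 3, 5}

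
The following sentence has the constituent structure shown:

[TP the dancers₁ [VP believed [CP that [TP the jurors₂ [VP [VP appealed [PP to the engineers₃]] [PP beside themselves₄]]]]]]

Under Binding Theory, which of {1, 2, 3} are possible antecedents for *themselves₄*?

*themselves* is an anaphor, so Principle A applies: it must be bound in its binding domain.
Binding domain of *themselves₄*: the embedded TP, whose subject is the jurors₂.
*the dancers₁* c-commands the anaphor but is outside its binding domain → cannot satisfy Principle A.
*the jurors₂* c-commands the anaphor within its binding domain → licit binder.
*the engineers₃* does not c-command the anaphor → cannot bind it.

{2}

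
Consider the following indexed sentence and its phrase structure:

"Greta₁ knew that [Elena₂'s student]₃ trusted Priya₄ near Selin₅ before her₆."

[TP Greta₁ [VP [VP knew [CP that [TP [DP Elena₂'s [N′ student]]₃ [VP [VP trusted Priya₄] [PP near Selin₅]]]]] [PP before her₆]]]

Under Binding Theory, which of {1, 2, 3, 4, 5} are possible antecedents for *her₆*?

*her* is a pronoun, so Principle B applies: it must be free in its binding domain.
Binding domain of *her₆*: the matrix TP, whose subject is Greta₁.
*Greta₁* c-commands the pronoun within its binding domain → coindexation would violate Principle B.
*Elena₂* and the pronoun do not c-command one another → neither Principle B nor Principle C is at stake; coindexation permitted.
*[Elena₂'s student]₃* and the pronoun do not c-command one another → neither Principle B nor Principle C is at stake; coindexation permitted.
*Priya₄* and the pronoun do not c-command one another → neither Principle B nor Principle C is at stake; coindexation permitted.
*Selin₅* and the pronoun do not c-command one another → neither Principle B nor Principle C is at stake; coindexation permitted.

{2, 3, 4, 5}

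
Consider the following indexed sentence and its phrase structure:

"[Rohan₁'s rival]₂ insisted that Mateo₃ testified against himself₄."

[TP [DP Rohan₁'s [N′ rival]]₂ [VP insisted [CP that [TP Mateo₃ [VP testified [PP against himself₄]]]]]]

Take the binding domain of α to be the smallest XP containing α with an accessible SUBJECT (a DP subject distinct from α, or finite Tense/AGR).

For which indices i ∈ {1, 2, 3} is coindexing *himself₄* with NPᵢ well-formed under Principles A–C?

{3}

*himself* is an anaphor, so Principle A applies: it must be bound in its binding domain.
Binding domain of *himself₄*: the embedded TP, whose subject is Mateo₃.
*Rohan₁* does not c-command the anaphor → cannot bind it.
*[Rohan₁'s rival]₂* c-commands the anaphor but is outside its binding domain → cannot satisfy Principle A.
*Mateo₃* c-commands the anaphor within its binding domain → licit binder.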